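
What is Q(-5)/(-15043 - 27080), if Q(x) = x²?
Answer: -25/42123 ≈ -0.00059350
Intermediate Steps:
Q(-5)/(-15043 - 27080) = (-5)²/(-15043 - 27080) = 25/(-42123) = -1/42123*25 = -25/42123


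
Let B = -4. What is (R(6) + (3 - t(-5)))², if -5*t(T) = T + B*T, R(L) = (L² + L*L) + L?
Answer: 7056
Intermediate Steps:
R(L) = L + 2*L² (R(L) = (L² + L²) + L = 2*L² + L = L + 2*L²)
t(T) = 3*T/5 (t(T) = -(T - 4*T)/5 = -(-3)*T/5 = 3*T/5)
(R(6) + (3 - t(-5)))² = (6*(1 + 2*6) + (3 - 3*(-5)/5))² = (6*(1 + 12) + (3 - 1*(-3)))² = (6*13 + (3 + 3))² = (78 + 6)² = 84² = 7056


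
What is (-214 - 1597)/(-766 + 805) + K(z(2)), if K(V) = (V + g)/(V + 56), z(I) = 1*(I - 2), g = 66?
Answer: -49421/1092 ≈ -45.257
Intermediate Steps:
z(I) = -2 + I (z(I) = 1*(-2 + I) = -2 + I)
K(V) = (66 + V)/(56 + V) (K(V) = (V + 66)/(V + 56) = (66 + V)/(56 + V))
(-214 - 1597)/(-766 + 805) + K(z(2)) = (-214 - 1597)/(-766 + 805) + (66 + (-2 + 2))/(56 + (-2 + 2)) = -1811/39 + (66 + 0)/(56 + 0) = -1811*1/39 + 66/56 = -1811/39 + (1/56)*66 = -1811/39 + 33/28 = -49421/1092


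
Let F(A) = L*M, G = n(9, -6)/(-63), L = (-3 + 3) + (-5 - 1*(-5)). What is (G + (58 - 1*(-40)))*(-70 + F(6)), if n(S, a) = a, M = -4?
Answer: -20600/3 ≈ -6866.7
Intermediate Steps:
L = 0 (L = 0 + (-5 + 5) = 0 + 0 = 0)
G = 2/21 (G = -6/(-63) = -6*(-1/63) = 2/21 ≈ 0.095238)
F(A) = 0 (F(A) = 0*(-4) = 0)
(G + (58 - 1*(-40)))*(-70 + F(6)) = (2/21 + (58 - 1*(-40)))*(-70 + 0) = (2/21 + (58 + 40))*(-70) = (2/21 + 98)*(-70) = (2060/21)*(-70) = -20600/3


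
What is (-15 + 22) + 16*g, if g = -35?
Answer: -553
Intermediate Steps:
(-15 + 22) + 16*g = (-15 + 22) + 16*(-35) = 7 - 560 = -553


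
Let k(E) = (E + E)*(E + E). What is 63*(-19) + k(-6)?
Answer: -1053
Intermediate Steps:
k(E) = 4*E**2 (k(E) = (2*E)*(2*E) = 4*E**2)
63*(-19) + k(-6) = 63*(-19) + 4*(-6)**2 = -1197 + 4*36 = -1197 + 144 = -1053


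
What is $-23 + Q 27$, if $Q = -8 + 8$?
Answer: $-23$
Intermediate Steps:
$Q = 0$
$-23 + Q 27 = -23 + 0 \cdot 27 = -23 + 0 = -23$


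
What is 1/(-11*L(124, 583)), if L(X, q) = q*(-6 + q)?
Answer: -1/3700301 ≈ -2.7025e-7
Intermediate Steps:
1/(-11*L(124, 583)) = 1/(-6413*(-6 + 583)) = 1/(-6413*577) = 1/(-11*336391) = 1/(-3700301) = -1/3700301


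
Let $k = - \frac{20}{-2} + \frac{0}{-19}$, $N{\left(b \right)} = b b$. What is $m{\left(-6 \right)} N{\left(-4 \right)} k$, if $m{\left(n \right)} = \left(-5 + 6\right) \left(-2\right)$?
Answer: $-320$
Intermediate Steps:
$N{\left(b \right)} = b^{2}$
$k = 10$ ($k = \left(-20\right) \left(- \frac{1}{2}\right) + 0 \left(- \frac{1}{19}\right) = 10 + 0 = 10$)
$m{\left(n \right)} = -2$ ($m{\left(n \right)} = 1 \left(-2\right) = -2$)
$m{\left(-6 \right)} N{\left(-4 \right)} k = - 2 \left(-4\right)^{2} \cdot 10 = \left(-2\right) 16 \cdot 10 = \left(-32\right) 10 = -320$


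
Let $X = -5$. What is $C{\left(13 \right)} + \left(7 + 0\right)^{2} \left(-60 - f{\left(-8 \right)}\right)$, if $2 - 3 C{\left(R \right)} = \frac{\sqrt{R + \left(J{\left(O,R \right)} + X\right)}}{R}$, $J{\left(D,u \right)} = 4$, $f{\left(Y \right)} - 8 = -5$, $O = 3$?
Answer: $- \frac{9259}{3} - \frac{2 \sqrt{3}}{39} \approx -3086.4$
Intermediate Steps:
$f{\left(Y \right)} = 3$ ($f{\left(Y \right)} = 8 - 5 = 3$)
$C{\left(R \right)} = \frac{2}{3} - \frac{\sqrt{-1 + R}}{3 R}$ ($C{\left(R \right)} = \frac{2}{3} - \frac{\sqrt{R + \left(4 - 5\right)} \frac{1}{R}}{3} = \frac{2}{3} - \frac{\sqrt{R - 1} \frac{1}{R}}{3} = \frac{2}{3} - \frac{\sqrt{-1 + R} \frac{1}{R}}{3} = \frac{2}{3} - \frac{\frac{1}{R} \sqrt{-1 + R}}{3} = \frac{2}{3} - \frac{\sqrt{-1 + R}}{3 R}$)
$C{\left(13 \right)} + \left(7 + 0\right)^{2} \left(-60 - f{\left(-8 \right)}\right) = \frac{- \sqrt{-1 + 13} + 2 \cdot 13}{3 \cdot 13} + \left(7 + 0\right)^{2} \left(-60 - 3\right) = \frac{1}{3} \cdot \frac{1}{13} \left(- \sqrt{12} + 26\right) + 7^{2} \left(-60 - 3\right) = \frac{1}{3} \cdot \frac{1}{13} \left(- 2 \sqrt{3} + 26\right) + 49 \left(-63\right) = \frac{1}{3} \cdot \frac{1}{13} \left(- 2 \sqrt{3} + 26\right) - 3087 = \frac{1}{3} \cdot \frac{1}{13} \left(26 - 2 \sqrt{3}\right) - 3087 = \left(\frac{2}{3} - \frac{2 \sqrt{3}}{39}\right) - 3087 = - \frac{9259}{3} - \frac{2 \sqrt{3}}{39}$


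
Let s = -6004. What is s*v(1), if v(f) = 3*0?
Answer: 0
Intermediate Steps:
v(f) = 0
s*v(1) = -6004*0 = 0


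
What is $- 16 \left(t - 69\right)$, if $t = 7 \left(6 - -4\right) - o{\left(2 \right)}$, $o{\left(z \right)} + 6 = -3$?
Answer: $-160$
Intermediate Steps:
$o{\left(z \right)} = -9$ ($o{\left(z \right)} = -6 - 3 = -9$)
$t = 79$ ($t = 7 \left(6 - -4\right) - -9 = 7 \left(6 + 4\right) + 9 = 7 \cdot 10 + 9 = 70 + 9 = 79$)
$- 16 \left(t - 69\right) = - 16 \left(79 - 69\right) = \left(-16\right) 10 = -160$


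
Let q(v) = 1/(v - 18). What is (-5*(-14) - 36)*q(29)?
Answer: 34/11 ≈ 3.0909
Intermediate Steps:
q(v) = 1/(-18 + v)
(-5*(-14) - 36)*q(29) = (-5*(-14) - 36)/(-18 + 29) = (70 - 36)/11 = 34*(1/11) = 34/11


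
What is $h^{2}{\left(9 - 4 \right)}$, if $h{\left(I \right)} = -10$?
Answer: $100$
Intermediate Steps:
$h^{2}{\left(9 - 4 \right)} = \left(-10\right)^{2} = 100$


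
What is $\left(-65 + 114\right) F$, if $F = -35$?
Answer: $-1715$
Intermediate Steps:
$\left(-65 + 114\right) F = \left(-65 + 114\right) \left(-35\right) = 49 \left(-35\right) = -1715$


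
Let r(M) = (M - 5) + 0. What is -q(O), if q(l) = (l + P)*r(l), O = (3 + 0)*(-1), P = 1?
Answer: -16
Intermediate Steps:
r(M) = -5 + M (r(M) = (-5 + M) + 0 = -5 + M)
O = -3 (O = 3*(-1) = -3)
q(l) = (1 + l)*(-5 + l) (q(l) = (l + 1)*(-5 + l) = (1 + l)*(-5 + l))
-q(O) = -(1 - 3)*(-5 - 3) = -(-2)*(-8) = -1*16 = -16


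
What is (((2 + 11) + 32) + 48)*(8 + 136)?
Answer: 13392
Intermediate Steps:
(((2 + 11) + 32) + 48)*(8 + 136) = ((13 + 32) + 48)*144 = (45 + 48)*144 = 93*144 = 13392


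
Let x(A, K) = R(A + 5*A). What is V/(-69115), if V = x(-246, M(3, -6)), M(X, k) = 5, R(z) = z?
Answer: 1476/69115 ≈ 0.021356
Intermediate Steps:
x(A, K) = 6*A (x(A, K) = A + 5*A = 6*A)
V = -1476 (V = 6*(-246) = -1476)
V/(-69115) = -1476/(-69115) = -1476*(-1/69115) = 1476/69115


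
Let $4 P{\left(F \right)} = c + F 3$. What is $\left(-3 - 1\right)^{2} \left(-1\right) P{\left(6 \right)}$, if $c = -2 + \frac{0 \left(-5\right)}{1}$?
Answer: $-64$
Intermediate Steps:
$c = -2$ ($c = -2 + 0 \cdot 1 = -2 + 0 = -2$)
$P{\left(F \right)} = - \frac{1}{2} + \frac{3 F}{4}$ ($P{\left(F \right)} = \frac{-2 + F 3}{4} = \frac{-2 + 3 F}{4} = - \frac{1}{2} + \frac{3 F}{4}$)
$\left(-3 - 1\right)^{2} \left(-1\right) P{\left(6 \right)} = \left(-3 - 1\right)^{2} \left(-1\right) \left(- \frac{1}{2} + \frac{3}{4} \cdot 6\right) = \left(-4\right)^{2} \left(-1\right) \left(- \frac{1}{2} + \frac{9}{2}\right) = 16 \left(-1\right) 4 = \left(-16\right) 4 = -64$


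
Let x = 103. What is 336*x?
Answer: 34608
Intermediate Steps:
336*x = 336*103 = 34608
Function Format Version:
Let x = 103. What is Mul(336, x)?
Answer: 34608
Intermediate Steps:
Mul(336, x) = Mul(336, 103) = 34608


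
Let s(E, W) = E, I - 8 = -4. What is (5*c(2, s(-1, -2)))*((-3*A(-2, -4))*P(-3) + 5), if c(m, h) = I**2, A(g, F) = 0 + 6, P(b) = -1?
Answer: 1840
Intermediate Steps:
I = 4 (I = 8 - 4 = 4)
A(g, F) = 6
c(m, h) = 16 (c(m, h) = 4**2 = 16)
(5*c(2, s(-1, -2)))*((-3*A(-2, -4))*P(-3) + 5) = (5*16)*(-3*6*(-1) + 5) = 80*(-18*(-1) + 5) = 80*(18 + 5) = 80*23 = 1840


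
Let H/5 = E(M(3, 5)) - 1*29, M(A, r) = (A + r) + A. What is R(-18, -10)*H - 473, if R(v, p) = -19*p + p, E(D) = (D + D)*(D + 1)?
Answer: 211027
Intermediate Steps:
M(A, r) = r + 2*A
E(D) = 2*D*(1 + D) (E(D) = (2*D)*(1 + D) = 2*D*(1 + D))
R(v, p) = -18*p
H = 1175 (H = 5*(2*(5 + 2*3)*(1 + (5 + 2*3)) - 1*29) = 5*(2*(5 + 6)*(1 + (5 + 6)) - 29) = 5*(2*11*(1 + 11) - 29) = 5*(2*11*12 - 29) = 5*(264 - 29) = 5*235 = 1175)
R(-18, -10)*H - 473 = -18*(-10)*1175 - 473 = 180*1175 - 473 = 211500 - 473 = 211027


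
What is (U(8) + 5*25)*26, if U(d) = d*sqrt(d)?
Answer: 3250 + 416*sqrt(2) ≈ 3838.3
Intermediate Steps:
U(d) = d**(3/2)
(U(8) + 5*25)*26 = (8**(3/2) + 5*25)*26 = (16*sqrt(2) + 125)*26 = (125 + 16*sqrt(2))*26 = 3250 + 416*sqrt(2)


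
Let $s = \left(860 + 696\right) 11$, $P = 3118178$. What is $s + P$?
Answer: $3135294$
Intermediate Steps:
$s = 17116$ ($s = 1556 \cdot 11 = 17116$)
$s + P = 17116 + 3118178 = 3135294$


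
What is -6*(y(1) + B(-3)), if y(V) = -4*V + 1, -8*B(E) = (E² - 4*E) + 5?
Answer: 75/2 ≈ 37.500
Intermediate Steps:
B(E) = -5/8 + E/2 - E²/8 (B(E) = -((E² - 4*E) + 5)/8 = -(5 + E² - 4*E)/8 = -5/8 + E/2 - E²/8)
y(V) = 1 - 4*V
-6*(y(1) + B(-3)) = -6*((1 - 4*1) + (-5/8 + (½)*(-3) - ⅛*(-3)²)) = -6*((1 - 4) + (-5/8 - 3/2 - ⅛*9)) = -6*(-3 + (-5/8 - 3/2 - 9/8)) = -6*(-3 - 13/4) = -6*(-25/4) = 75/2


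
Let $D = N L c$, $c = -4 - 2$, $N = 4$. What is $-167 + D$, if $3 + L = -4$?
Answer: $1$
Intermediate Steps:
$L = -7$ ($L = -3 - 4 = -7$)
$c = -6$
$D = 168$ ($D = 4 \left(-7\right) \left(-6\right) = \left(-28\right) \left(-6\right) = 168$)
$-167 + D = -167 + 168 = 1$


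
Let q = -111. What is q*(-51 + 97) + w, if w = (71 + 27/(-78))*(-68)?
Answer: -128836/13 ≈ -9910.5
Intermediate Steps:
w = -62458/13 (w = (71 + 27*(-1/78))*(-68) = (71 - 9/26)*(-68) = (1837/26)*(-68) = -62458/13 ≈ -4804.5)
q*(-51 + 97) + w = -111*(-51 + 97) - 62458/13 = -111*46 - 62458/13 = -5106 - 62458/13 = -128836/13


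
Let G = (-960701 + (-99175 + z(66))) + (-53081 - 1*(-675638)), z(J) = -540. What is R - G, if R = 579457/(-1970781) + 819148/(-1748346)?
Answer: 251447907035385904/574267846371 ≈ 4.3786e+5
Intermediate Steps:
R = -437908773785/574267846371 (R = 579457*(-1/1970781) + 819148*(-1/1748346) = -579457/1970781 - 409574/874173 = -437908773785/574267846371 ≈ -0.76255)
G = -437859 (G = (-960701 + (-99175 - 540)) + (-53081 - 1*(-675638)) = (-960701 - 99715) + (-53081 + 675638) = -1060416 + 622557 = -437859)
R - G = -437908773785/574267846371 - 1*(-437859) = -437908773785/574267846371 + 437859 = 251447907035385904/574267846371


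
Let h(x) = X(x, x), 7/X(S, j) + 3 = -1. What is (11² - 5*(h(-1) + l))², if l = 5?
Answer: 175561/16 ≈ 10973.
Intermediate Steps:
X(S, j) = -7/4 (X(S, j) = 7/(-3 - 1) = 7/(-4) = 7*(-¼) = -7/4)
h(x) = -7/4
(11² - 5*(h(-1) + l))² = (11² - 5*(-7/4 + 5))² = (121 - 5*13/4)² = (121 - 65/4)² = (419/4)² = 175561/16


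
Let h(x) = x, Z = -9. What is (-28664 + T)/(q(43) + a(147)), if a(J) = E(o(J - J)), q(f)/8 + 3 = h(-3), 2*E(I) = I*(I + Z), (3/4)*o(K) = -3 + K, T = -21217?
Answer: 49881/22 ≈ 2267.3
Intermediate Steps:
o(K) = -4 + 4*K/3 (o(K) = 4*(-3 + K)/3 = -4 + 4*K/3)
E(I) = I*(-9 + I)/2 (E(I) = (I*(I - 9))/2 = (I*(-9 + I))/2 = I*(-9 + I)/2)
q(f) = -48 (q(f) = -24 + 8*(-3) = -24 - 24 = -48)
a(J) = 26 (a(J) = (-4 + 4*(J - J)/3)*(-9 + (-4 + 4*(J - J)/3))/2 = (-4 + (4/3)*0)*(-9 + (-4 + (4/3)*0))/2 = (-4 + 0)*(-9 + (-4 + 0))/2 = (½)*(-4)*(-9 - 4) = (½)*(-4)*(-13) = 26)
(-28664 + T)/(q(43) + a(147)) = (-28664 - 21217)/(-48 + 26) = -49881/(-22) = -49881*(-1/22) = 49881/22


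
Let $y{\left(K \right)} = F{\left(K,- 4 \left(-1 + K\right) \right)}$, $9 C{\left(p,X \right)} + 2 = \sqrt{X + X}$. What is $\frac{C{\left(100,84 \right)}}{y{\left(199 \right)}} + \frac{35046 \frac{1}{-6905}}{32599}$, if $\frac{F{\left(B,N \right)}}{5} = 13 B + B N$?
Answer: $- \frac{48805755256}{314051595686955} - \frac{2 \sqrt{42}}{6975945} \approx -0.00015726$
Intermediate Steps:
$C{\left(p,X \right)} = - \frac{2}{9} + \frac{\sqrt{2} \sqrt{X}}{9}$ ($C{\left(p,X \right)} = - \frac{2}{9} + \frac{\sqrt{X + X}}{9} = - \frac{2}{9} + \frac{\sqrt{2 X}}{9} = - \frac{2}{9} + \frac{\sqrt{2} \sqrt{X}}{9}$)
$F{\left(B,N \right)} = 65 B + 5 B N$ ($F{\left(B,N \right)} = 5 \left(13 B + B N\right) = 65 B + 5 B N$)
$y{\left(K \right)} = 5 K \left(17 - 4 K\right)$ ($y{\left(K \right)} = 5 K \left(13 - 4 \left(-1 + K\right)\right) = 5 K \left(13 - \left(-4 + 4 K\right)\right) = 5 K \left(17 - 4 K\right)$)
$\frac{C{\left(100,84 \right)}}{y{\left(199 \right)}} + \frac{35046 \frac{1}{-6905}}{32599} = \frac{- \frac{2}{9} + \frac{\sqrt{2} \sqrt{84}}{9}}{5 \cdot 199 \left(17 - 796\right)} + \frac{35046 \frac{1}{-6905}}{32599} = \frac{- \frac{2}{9} + \frac{\sqrt{2} \cdot 2 \sqrt{21}}{9}}{5 \cdot 199 \left(17 - 796\right)} + 35046 \left(- \frac{1}{6905}\right) \frac{1}{32599} = \frac{- \frac{2}{9} + \frac{2 \sqrt{42}}{9}}{5 \cdot 199 \left(-779\right)} - \frac{35046}{225096095} = \frac{- \frac{2}{9} + \frac{2 \sqrt{42}}{9}}{-775105} - \frac{35046}{225096095} = \left(- \frac{2}{9} + \frac{2 \sqrt{42}}{9}\right) \left(- \frac{1}{775105}\right) - \frac{35046}{225096095} = \left(\frac{2}{6975945} - \frac{2 \sqrt{42}}{6975945}\right) - \frac{35046}{225096095} = - \frac{48805755256}{314051595686955} - \frac{2 \sqrt{42}}{6975945}$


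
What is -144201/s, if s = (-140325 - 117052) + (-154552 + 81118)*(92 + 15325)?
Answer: 144201/1132389355 ≈ 0.00012734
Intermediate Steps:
s = -1132389355 (s = -257377 - 73434*15417 = -257377 - 1132131978 = -1132389355)
-144201/s = -144201/(-1132389355) = -144201*(-1/1132389355) = 144201/1132389355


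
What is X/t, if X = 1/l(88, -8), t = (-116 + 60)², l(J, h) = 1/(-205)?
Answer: -205/3136 ≈ -0.065370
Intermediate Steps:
l(J, h) = -1/205
t = 3136 (t = (-56)² = 3136)
X = -205 (X = 1/(-1/205) = -205)
X/t = -205/3136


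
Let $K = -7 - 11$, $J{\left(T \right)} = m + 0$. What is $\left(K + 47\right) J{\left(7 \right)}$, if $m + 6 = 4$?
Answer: $-58$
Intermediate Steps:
$m = -2$ ($m = -6 + 4 = -2$)
$J{\left(T \right)} = -2$ ($J{\left(T \right)} = -2 + 0 = -2$)
$K = -18$ ($K = -7 - 11 = -18$)
$\left(K + 47\right) J{\left(7 \right)} = \left(-18 + 47\right) \left(-2\right) = 29 \left(-2\right) = -58$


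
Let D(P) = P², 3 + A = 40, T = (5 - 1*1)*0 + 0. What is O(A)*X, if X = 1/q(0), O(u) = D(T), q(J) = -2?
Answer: 0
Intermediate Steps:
T = 0 (T = (5 - 1)*0 + 0 = 4*0 + 0 = 0 + 0 = 0)
A = 37 (A = -3 + 40 = 37)
O(u) = 0 (O(u) = 0² = 0)
X = -½ (X = 1/(-2) = -½ ≈ -0.50000)
O(A)*X = 0*(-½) = 0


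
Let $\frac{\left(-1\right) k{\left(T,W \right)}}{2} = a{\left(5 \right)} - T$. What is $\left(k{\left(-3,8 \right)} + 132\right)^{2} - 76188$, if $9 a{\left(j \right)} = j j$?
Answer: $- \frac{4996172}{81} \approx -61681.0$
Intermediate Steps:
$a{\left(j \right)} = \frac{j^{2}}{9}$ ($a{\left(j \right)} = \frac{j j}{9} = \frac{j^{2}}{9}$)
$k{\left(T,W \right)} = - \frac{50}{9} + 2 T$ ($k{\left(T,W \right)} = - 2 \left(\frac{5^{2}}{9} - T\right) = - 2 \left(\frac{1}{9} \cdot 25 - T\right) = - 2 \left(\frac{25}{9} - T\right) = - \frac{50}{9} + 2 T$)
$\left(k{\left(-3,8 \right)} + 132\right)^{2} - 76188 = \left(\left(- \frac{50}{9} + 2 \left(-3\right)\right) + 132\right)^{2} - 76188 = \left(\left(- \frac{50}{9} - 6\right) + 132\right)^{2} - 76188 = \left(- \frac{104}{9} + 132\right)^{2} - 76188 = \left(\frac{1084}{9}\right)^{2} - 76188 = \frac{1175056}{81} - 76188 = - \frac{4996172}{81}$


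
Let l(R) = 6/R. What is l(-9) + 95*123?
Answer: 35053/3 ≈ 11684.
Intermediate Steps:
l(-9) + 95*123 = 6/(-9) + 95*123 = 6*(-⅑) + 11685 = -⅔ + 11685 = 35053/3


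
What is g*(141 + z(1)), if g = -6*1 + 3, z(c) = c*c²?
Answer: -426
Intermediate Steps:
z(c) = c³
g = -3 (g = -6 + 3 = -3)
g*(141 + z(1)) = -3*(141 + 1³) = -3*(141 + 1) = -3*142 = -426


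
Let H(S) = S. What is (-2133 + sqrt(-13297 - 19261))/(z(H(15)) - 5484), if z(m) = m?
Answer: 711/1823 - I*sqrt(32558)/5469 ≈ 0.39002 - 0.032993*I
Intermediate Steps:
(-2133 + sqrt(-13297 - 19261))/(z(H(15)) - 5484) = (-2133 + sqrt(-13297 - 19261))/(15 - 5484) = (-2133 + sqrt(-32558))/(-5469) = (-2133 + I*sqrt(32558))*(-1/5469) = 711/1823 - I*sqrt(32558)/5469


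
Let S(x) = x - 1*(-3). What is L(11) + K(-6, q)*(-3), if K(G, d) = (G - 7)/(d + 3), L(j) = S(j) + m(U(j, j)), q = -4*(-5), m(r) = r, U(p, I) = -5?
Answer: 246/23 ≈ 10.696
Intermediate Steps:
S(x) = 3 + x (S(x) = x + 3 = 3 + x)
q = 20
L(j) = -2 + j (L(j) = (3 + j) - 5 = -2 + j)
K(G, d) = (-7 + G)/(3 + d)
L(11) + K(-6, q)*(-3) = (-2 + 11) + ((-7 - 6)/(3 + 20))*(-3) = 9 + (-13/23)*(-3) = 9 + ((1/23)*(-13))*(-3) = 9 - 13/23*(-3) = 9 + 39/23 = 246/23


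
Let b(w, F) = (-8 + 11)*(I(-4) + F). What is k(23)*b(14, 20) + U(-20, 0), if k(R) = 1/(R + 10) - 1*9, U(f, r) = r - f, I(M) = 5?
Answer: -7180/11 ≈ -652.73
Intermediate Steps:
b(w, F) = 15 + 3*F (b(w, F) = (-8 + 11)*(5 + F) = 3*(5 + F) = 15 + 3*F)
k(R) = -9 + 1/(10 + R) (k(R) = 1/(10 + R) - 9 = -9 + 1/(10 + R))
k(23)*b(14, 20) + U(-20, 0) = ((-89 - 9*23)/(10 + 23))*(15 + 3*20) + (0 - 1*(-20)) = ((-89 - 207)/33)*(15 + 60) + (0 + 20) = ((1/33)*(-296))*75 + 20 = -296/33*75 + 20 = -7400/11 + 20 = -7180/11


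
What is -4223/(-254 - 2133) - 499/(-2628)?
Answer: 12289157/6273036 ≈ 1.9590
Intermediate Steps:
-4223/(-254 - 2133) - 499/(-2628) = -4223/(-2387) - 499*(-1/2628) = -4223*(-1/2387) + 499/2628 = 4223/2387 + 499/2628 = 12289157/6273036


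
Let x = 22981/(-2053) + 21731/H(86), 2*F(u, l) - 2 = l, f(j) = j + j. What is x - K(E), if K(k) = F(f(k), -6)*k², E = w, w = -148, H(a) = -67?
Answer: 5979680738/137551 ≈ 43472.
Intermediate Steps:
f(j) = 2*j
E = -148
F(u, l) = 1 + l/2
K(k) = -2*k² (K(k) = (1 + (½)*(-6))*k² = (1 - 3)*k² = -2*k²)
x = -46153470/137551 (x = 22981/(-2053) + 21731/(-67) = 22981*(-1/2053) + 21731*(-1/67) = -22981/2053 - 21731/67 = -46153470/137551 ≈ -335.54)
x - K(E) = -46153470/137551 - (-2)*(-148)² = -46153470/137551 - (-2)*21904 = -46153470/137551 - 1*(-43808) = -46153470/137551 + 43808 = 5979680738/137551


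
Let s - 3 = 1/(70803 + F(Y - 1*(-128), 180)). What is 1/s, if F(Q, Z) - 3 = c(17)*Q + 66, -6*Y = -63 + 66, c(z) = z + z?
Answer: 75207/225622 ≈ 0.33333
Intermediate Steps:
c(z) = 2*z
Y = -½ (Y = -(-63 + 66)/6 = -⅙*3 = -½ ≈ -0.50000)
F(Q, Z) = 69 + 34*Q (F(Q, Z) = 3 + ((2*17)*Q + 66) = 3 + (34*Q + 66) = 3 + (66 + 34*Q) = 69 + 34*Q)
s = 225622/75207 (s = 3 + 1/(70803 + (69 + 34*(-½ - 1*(-128)))) = 3 + 1/(70803 + (69 + 34*(-½ + 128))) = 3 + 1/(70803 + (69 + 34*(255/2))) = 3 + 1/(70803 + (69 + 4335)) = 3 + 1/(70803 + 4404) = 3 + 1/75207 = 225622/75207 ≈ 3.0000)
1/s = 1/(225622/75207) = 75207/225622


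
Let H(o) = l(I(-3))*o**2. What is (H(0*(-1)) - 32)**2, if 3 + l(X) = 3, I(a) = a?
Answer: 1024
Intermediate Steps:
l(X) = 0 (l(X) = -3 + 3 = 0)
H(o) = 0 (H(o) = 0*o**2 = 0)
(H(0*(-1)) - 32)**2 = (0 - 32)**2 = (-32)**2 = 1024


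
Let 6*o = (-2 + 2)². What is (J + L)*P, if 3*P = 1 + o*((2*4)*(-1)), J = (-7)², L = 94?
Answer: 143/3 ≈ 47.667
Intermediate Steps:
J = 49
o = 0 (o = (-2 + 2)²/6 = (⅙)*0² = (⅙)*0 = 0)
P = ⅓ (P = (1 + 0*((2*4)*(-1)))/3 = (1 + 0*(8*(-1)))/3 = (1 + 0*(-8))/3 = (1 + 0)/3 = (⅓)*1 = ⅓ ≈ 0.33333)
(J + L)*P = (49 + 94)*(⅓) = 143*(⅓) = 143/3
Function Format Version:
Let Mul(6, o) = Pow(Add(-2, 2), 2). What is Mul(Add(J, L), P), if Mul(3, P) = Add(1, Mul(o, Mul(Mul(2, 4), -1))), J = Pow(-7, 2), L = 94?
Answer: Rational(143, 3) ≈ 47.667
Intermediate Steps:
J = 49
o = 0 (o = Mul(Rational(1, 6), Pow(Add(-2, 2), 2)) = Mul(Rational(1, 6), Pow(0, 2)) = Mul(Rational(1, 6), 0) = 0)
P = Rational(1, 3) (P = Mul(Rational(1, 3), Add(1, Mul(0, Mul(Mul(2, 4), -1)))) = Mul(Rational(1, 3), Add(1, Mul(0, Mul(8, -1)))) = Mul(Rational(1, 3), Add(1, Mul(0, -8))) = Mul(Rational(1, 3), Add(1, 0)) = Mul(Rational(1, 3), 1) = Rational(1, 3) ≈ 0.33333)
Mul(Add(J, L), P) = Mul(Add(49, 94), Rational(1, 3)) = Mul(143, Rational(1, 3)) = Rational(143, 3)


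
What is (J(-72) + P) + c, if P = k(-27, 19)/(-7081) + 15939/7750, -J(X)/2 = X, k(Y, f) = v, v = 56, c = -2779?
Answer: -144490441191/54877750 ≈ -2633.0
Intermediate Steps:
k(Y, f) = 56
J(X) = -2*X
P = 112430059/54877750 (P = 56/(-7081) + 15939/7750 = 56*(-1/7081) + 15939*(1/7750) = -56/7081 + 15939/7750 = 112430059/54877750 ≈ 2.0487)
(J(-72) + P) + c = (-2*(-72) + 112430059/54877750) - 2779 = (144 + 112430059/54877750) - 2779 = 8014826059/54877750 - 2779 = -144490441191/54877750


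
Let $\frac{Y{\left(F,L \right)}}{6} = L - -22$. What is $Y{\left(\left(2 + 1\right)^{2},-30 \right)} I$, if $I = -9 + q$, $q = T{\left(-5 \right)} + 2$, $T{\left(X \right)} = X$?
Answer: $576$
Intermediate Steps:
$q = -3$ ($q = -5 + 2 = -3$)
$Y{\left(F,L \right)} = 132 + 6 L$ ($Y{\left(F,L \right)} = 6 \left(L - -22\right) = 6 \left(L + 22\right) = 6 \left(22 + L\right) = 132 + 6 L$)
$I = -12$ ($I = -9 - 3 = -12$)
$Y{\left(\left(2 + 1\right)^{2},-30 \right)} I = \left(132 + 6 \left(-30\right)\right) \left(-12\right) = \left(132 - 180\right) \left(-12\right) = \left(-48\right) \left(-12\right) = 576$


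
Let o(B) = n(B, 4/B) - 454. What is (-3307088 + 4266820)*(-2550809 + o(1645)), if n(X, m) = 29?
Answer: -2448500909288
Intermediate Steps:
o(B) = -425 (o(B) = 29 - 454 = -425)
(-3307088 + 4266820)*(-2550809 + o(1645)) = (-3307088 + 4266820)*(-2550809 - 425) = 959732*(-2551234) = -2448500909288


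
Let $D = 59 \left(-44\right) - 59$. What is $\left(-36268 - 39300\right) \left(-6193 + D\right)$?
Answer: $668625664$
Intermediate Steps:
$D = -2655$ ($D = -2596 - 59 = -2655$)
$\left(-36268 - 39300\right) \left(-6193 + D\right) = \left(-36268 - 39300\right) \left(-6193 - 2655\right) = \left(-75568\right) \left(-8848\right) = 668625664$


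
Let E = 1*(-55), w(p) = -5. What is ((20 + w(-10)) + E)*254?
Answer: -10160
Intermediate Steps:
E = -55
((20 + w(-10)) + E)*254 = ((20 - 5) - 55)*254 = (15 - 55)*254 = -40*254 = -10160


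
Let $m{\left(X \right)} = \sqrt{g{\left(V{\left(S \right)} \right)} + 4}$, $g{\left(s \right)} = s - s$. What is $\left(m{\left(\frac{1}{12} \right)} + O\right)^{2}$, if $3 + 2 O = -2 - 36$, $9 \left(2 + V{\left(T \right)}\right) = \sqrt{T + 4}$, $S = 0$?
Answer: $\frac{1369}{4} \approx 342.25$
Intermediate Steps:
$V{\left(T \right)} = -2 + \frac{\sqrt{4 + T}}{9}$ ($V{\left(T \right)} = -2 + \frac{\sqrt{T + 4}}{9} = -2 + \frac{\sqrt{4 + T}}{9}$)
$g{\left(s \right)} = 0$
$O = - \frac{41}{2}$ ($O = - \frac{3}{2} + \frac{-2 - 36}{2} = - \frac{3}{2} + \frac{1}{2} \left(-38\right) = - \frac{3}{2} - 19 = - \frac{41}{2} \approx -20.5$)
$m{\left(X \right)} = 2$ ($m{\left(X \right)} = \sqrt{0 + 4} = \sqrt{4} = 2$)
$\left(m{\left(\frac{1}{12} \right)} + O\right)^{2} = \left(2 - \frac{41}{2}\right)^{2} = \left(- \frac{37}{2}\right)^{2} = \frac{1369}{4}$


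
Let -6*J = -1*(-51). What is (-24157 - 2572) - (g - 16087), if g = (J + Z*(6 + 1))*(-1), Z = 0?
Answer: -21301/2 ≈ -10651.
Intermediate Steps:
J = -17/2 (J = -(-1)*(-51)/6 = -1/6*51 = -17/2 ≈ -8.5000)
g = 17/2 (g = (-17/2 + 0*(6 + 1))*(-1) = (-17/2 + 0*7)*(-1) = (-17/2 + 0)*(-1) = -17/2*(-1) = 17/2 ≈ 8.5000)
(-24157 - 2572) - (g - 16087) = (-24157 - 2572) - (17/2 - 16087) = -26729 - 1*(-32157/2) = -26729 + 32157/2 = -21301/2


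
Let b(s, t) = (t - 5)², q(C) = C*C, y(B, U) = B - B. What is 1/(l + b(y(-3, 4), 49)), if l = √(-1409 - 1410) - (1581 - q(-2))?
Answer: 359/131700 - I*√2819/131700 ≈ 0.0027259 - 0.00040315*I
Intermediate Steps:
y(B, U) = 0
q(C) = C²
b(s, t) = (-5 + t)²
l = -1577 + I*√2819 (l = √(-1409 - 1410) - (1581 - 1*(-2)²) = √(-2819) - (1581 - 1*4) = I*√2819 - (1581 - 4) = I*√2819 - 1*1577 = I*√2819 - 1577 = -1577 + I*√2819 ≈ -1577.0 + 53.094*I)
1/(l + b(y(-3, 4), 49)) = 1/((-1577 + I*√2819) + (-5 + 49)²) = 1/((-1577 + I*√2819) + 44²) = 1/((-1577 + I*√2819) + 1936) = 1/(359 + I*√2819)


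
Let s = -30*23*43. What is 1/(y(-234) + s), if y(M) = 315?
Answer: -1/29355 ≈ -3.4066e-5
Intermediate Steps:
s = -29670 (s = -690*43 = -29670)
1/(y(-234) + s) = 1/(315 - 29670) = 1/(-29355) = -1/29355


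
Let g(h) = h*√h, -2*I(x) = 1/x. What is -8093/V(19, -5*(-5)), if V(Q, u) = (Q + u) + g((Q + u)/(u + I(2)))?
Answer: -218511/1252 ≈ -174.53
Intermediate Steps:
I(x) = -1/(2*x)
g(h) = h^(3/2)
V(Q, u) = Q + u + ((Q + u)/(-¼ + u))^(3/2) (V(Q, u) = (Q + u) + ((Q + u)/(u - ½/2))^(3/2) = (Q + u) + ((Q + u)/(u - ½*½))^(3/2) = (Q + u) + ((Q + u)/(u - ¼))^(3/2) = (Q + u) + ((Q + u)/(-¼ + u))^(3/2) = Q + u + ((Q + u)/(-¼ + u))^(3/2))
-8093/V(19, -5*(-5)) = -8093/(19 - 5*(-5) + 8*((19 - 5*(-5))/(-1 + 4*(-5*(-5))))^(3/2)) = -8093/(19 + 25 + 8*((19 + 25)/(-1 + 4*25))^(3/2)) = -8093/(19 + 25 + 8*(44/(-1 + 100))^(3/2)) = -8093/(19 + 25 + 8*(44/99)^(3/2)) = -8093/(19 + 25 + 8*((1/99)*44)^(3/2)) = -8093/(19 + 25 + 8*(4/9)^(3/2)) = -8093/(19 + 25 + 8*(8/27)) = -8093/(19 + 25 + 64/27) = -8093/1252/27 = -8093*27/1252 = -218511/1252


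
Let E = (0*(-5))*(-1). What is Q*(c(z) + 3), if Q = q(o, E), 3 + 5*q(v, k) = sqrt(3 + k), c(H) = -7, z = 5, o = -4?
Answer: 12/5 - 4*sqrt(3)/5 ≈ 1.0144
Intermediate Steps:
E = 0 (E = 0*(-1) = 0)
q(v, k) = -3/5 + sqrt(3 + k)/5
Q = -3/5 + sqrt(3)/5 (Q = -3/5 + sqrt(3 + 0)/5 = -3/5 + sqrt(3)/5 ≈ -0.25359)
Q*(c(z) + 3) = (-3/5 + sqrt(3)/5)*(-7 + 3) = (-3/5 + sqrt(3)/5)*(-4) = 12/5 - 4*sqrt(3)/5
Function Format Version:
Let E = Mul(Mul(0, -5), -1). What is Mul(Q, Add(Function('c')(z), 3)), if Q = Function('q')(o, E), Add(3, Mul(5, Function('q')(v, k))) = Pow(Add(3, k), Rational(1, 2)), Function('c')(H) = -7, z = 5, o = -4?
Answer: Add(Rational(12, 5), Mul(Rational(-4, 5), Pow(3, Rational(1, 2)))) ≈ 1.0144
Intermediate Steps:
E = 0 (E = Mul(0, -1) = 0)
Function('q')(v, k) = Add(Rational(-3, 5), Mul(Rational(1, 5), Pow(Add(3, k), Rational(1, 2))))
Q = Add(Rational(-3, 5), Mul(Rational(1, 5), Pow(3, Rational(1, 2)))) (Q = Add(Rational(-3, 5), Mul(Rational(1, 5), Pow(Add(3, 0), Rational(1, 2)))) = Add(Rational(-3, 5), Mul(Rational(1, 5), Pow(3, Rational(1, 2)))) ≈ -0.25359)
Mul(Q, Add(Function('c')(z), 3)) = Mul(Add(Rational(-3, 5), Mul(Rational(1, 5), Pow(3, Rational(1, 2)))), Add(-7, 3)) = Mul(Add(Rational(-3, 5), Mul(Rational(1, 5), Pow(3, Rational(1, 2)))), -4) = Add(Rational(12, 5), Mul(Rational(-4, 5), Pow(3, Rational(1, 2))))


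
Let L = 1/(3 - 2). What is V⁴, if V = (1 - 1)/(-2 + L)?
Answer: 0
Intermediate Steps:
L = 1 (L = 1/1 = 1)
V = 0 (V = (1 - 1)/(-2 + 1) = 0/(-1) = 0*(-1) = 0)
V⁴ = 0⁴ = 0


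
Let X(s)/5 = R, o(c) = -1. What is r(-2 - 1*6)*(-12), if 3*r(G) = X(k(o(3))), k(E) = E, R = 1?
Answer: -20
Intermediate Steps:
X(s) = 5 (X(s) = 5*1 = 5)
r(G) = 5/3 (r(G) = (1/3)*5 = 5/3)
r(-2 - 1*6)*(-12) = (5/3)*(-12) = -20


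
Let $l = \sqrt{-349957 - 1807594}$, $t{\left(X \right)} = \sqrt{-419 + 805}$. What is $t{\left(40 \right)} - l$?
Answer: $\sqrt{386} - 11 i \sqrt{17831} \approx 19.647 - 1468.9 i$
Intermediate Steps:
$t{\left(X \right)} = \sqrt{386}$
$l = 11 i \sqrt{17831}$ ($l = \sqrt{-2157551} = 11 i \sqrt{17831} \approx 1468.9 i$)
$t{\left(40 \right)} - l = \sqrt{386} - 11 i \sqrt{17831}$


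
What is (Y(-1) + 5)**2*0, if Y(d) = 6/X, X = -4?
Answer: 0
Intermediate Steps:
Y(d) = -3/2 (Y(d) = 6/(-4) = 6*(-1/4) = -3/2)
(Y(-1) + 5)**2*0 = (-3/2 + 5)**2*0 = (7/2)**2*0 = (49/4)*0 = 0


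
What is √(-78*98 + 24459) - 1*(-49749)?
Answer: 49749 + √16815 ≈ 49879.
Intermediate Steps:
√(-78*98 + 24459) - 1*(-49749) = √(-7644 + 24459) + 49749 = √16815 + 49749 = 49749 + √16815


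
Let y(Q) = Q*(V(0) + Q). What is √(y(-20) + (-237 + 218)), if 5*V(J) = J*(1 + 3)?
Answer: √381 ≈ 19.519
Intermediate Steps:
V(J) = 4*J/5 (V(J) = (J*(1 + 3))/5 = (J*4)/5 = (4*J)/5 = 4*J/5)
y(Q) = Q² (y(Q) = Q*((⅘)*0 + Q) = Q*(0 + Q) = Q*Q = Q²)
√(y(-20) + (-237 + 218)) = √((-20)² + (-237 + 218)) = √(400 - 19) = √381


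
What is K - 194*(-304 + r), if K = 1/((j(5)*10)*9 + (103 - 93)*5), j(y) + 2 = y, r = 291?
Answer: 807041/320 ≈ 2522.0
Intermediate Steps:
j(y) = -2 + y
K = 1/320 (K = 1/(((-2 + 5)*10)*9 + (103 - 93)*5) = 1/((3*10)*9 + 10*5) = 1/(30*9 + 50) = 1/(270 + 50) = 1/320 ≈ 0.0031250)
K - 194*(-304 + r) = 1/320 - 194*(-304 + 291) = 1/320 - 194*(-13) = 1/320 - 1*(-2522) = 1/320 + 2522 = 807041/320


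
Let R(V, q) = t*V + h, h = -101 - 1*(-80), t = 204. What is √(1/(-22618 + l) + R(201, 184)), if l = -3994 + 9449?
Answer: 2*√335341767949/5721 ≈ 202.44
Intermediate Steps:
h = -21 (h = -101 + 80 = -21)
l = 5455
R(V, q) = -21 + 204*V (R(V, q) = 204*V - 21 = -21 + 204*V)
√(1/(-22618 + l) + R(201, 184)) = √(1/(-22618 + 5455) + (-21 + 204*201)) = √(1/(-17163) + (-21 + 41004)) = √(-1/17163 + 40983) = √(703391228/17163) = 2*√335341767949/5721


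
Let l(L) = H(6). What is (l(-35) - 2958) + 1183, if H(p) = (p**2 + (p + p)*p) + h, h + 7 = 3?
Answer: -1671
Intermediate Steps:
h = -4 (h = -7 + 3 = -4)
H(p) = -4 + 3*p**2 (H(p) = (p**2 + (p + p)*p) - 4 = (p**2 + (2*p)*p) - 4 = (p**2 + 2*p**2) - 4 = 3*p**2 - 4 = -4 + 3*p**2)
l(L) = 104 (l(L) = -4 + 3*6**2 = -4 + 3*36 = -4 + 108 = 104)
(l(-35) - 2958) + 1183 = (104 - 2958) + 1183 = -2854 + 1183 = -1671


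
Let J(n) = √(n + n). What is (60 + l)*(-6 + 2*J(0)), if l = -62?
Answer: 12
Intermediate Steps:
J(n) = √2*√n (J(n) = √(2*n) = √2*√n)
(60 + l)*(-6 + 2*J(0)) = (60 - 62)*(-6 + 2*(√2*√0)) = -2*(-6 + 2*(√2*0)) = -2*(-6 + 2*0) = -2*(-6 + 0) = -2*(-6) = 12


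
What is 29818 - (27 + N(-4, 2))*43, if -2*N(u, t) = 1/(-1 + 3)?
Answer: 114671/4 ≈ 28668.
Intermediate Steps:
N(u, t) = -¼ (N(u, t) = -1/(2*(-1 + 3)) = -½/2 = -½*½ = -¼)
29818 - (27 + N(-4, 2))*43 = 29818 - (27 - ¼)*43 = 29818 - 107*43/4 = 29818 - 1*4601/4 = 29818 - 4601/4 = 114671/4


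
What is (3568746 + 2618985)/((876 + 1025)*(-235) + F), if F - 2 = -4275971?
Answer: -6187731/4722704 ≈ -1.3102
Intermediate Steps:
F = -4275969 (F = 2 - 4275971 = -4275969)
(3568746 + 2618985)/((876 + 1025)*(-235) + F) = (3568746 + 2618985)/((876 + 1025)*(-235) - 4275969) = 6187731/(1901*(-235) - 4275969) = 6187731/(-446735 - 4275969) = 6187731/(-4722704) = 6187731*(-1/4722704) = -6187731/4722704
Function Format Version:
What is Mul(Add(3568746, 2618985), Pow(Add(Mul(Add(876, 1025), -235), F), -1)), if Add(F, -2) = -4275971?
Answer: Rational(-6187731, 4722704) ≈ -1.3102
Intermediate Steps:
F = -4275969 (F = Add(2, -4275971) = -4275969)
Mul(Add(3568746, 2618985), Pow(Add(Mul(Add(876, 1025), -235), F), -1)) = Mul(Add(3568746, 2618985), Pow(Add(Mul(Add(876, 1025), -235), -4275969), -1)) = Mul(6187731, Pow(Add(Mul(1901, -235), -4275969), -1)) = Mul(6187731, Pow(Add(-446735, -4275969), -1)) = Mul(6187731, Pow(-4722704, -1)) = Mul(6187731, Rational(-1, 4722704)) = Rational(-6187731, 4722704)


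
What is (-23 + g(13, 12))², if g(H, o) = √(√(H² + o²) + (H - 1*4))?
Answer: (23 - √(9 + √313))² ≈ 318.04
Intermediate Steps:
g(H, o) = √(-4 + H + √(H² + o²)) (g(H, o) = √(√(H² + o²) + (H - 4)) = √(√(H² + o²) + (-4 + H)) = √(-4 + H + √(H² + o²)))
(-23 + g(13, 12))² = (-23 + √(-4 + 13 + √(13² + 12²)))² = (-23 + √(-4 + 13 + √(169 + 144)))² = (-23 + √(-4 + 13 + √313))² = (-23 + √(9 + √313))²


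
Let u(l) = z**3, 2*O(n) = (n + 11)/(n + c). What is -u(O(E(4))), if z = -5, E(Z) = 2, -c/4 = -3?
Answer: 125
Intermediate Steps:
c = 12 (c = -4*(-3) = 12)
O(n) = (11 + n)/(2*(12 + n)) (O(n) = ((n + 11)/(n + 12))/2 = ((11 + n)/(12 + n))/2 = (11 + n)/(2*(12 + n)))
u(l) = -125 (u(l) = (-5)**3 = -125)
-u(O(E(4))) = -1*(-125) = 125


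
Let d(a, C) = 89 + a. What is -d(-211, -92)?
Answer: 122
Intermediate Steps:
-d(-211, -92) = -(89 - 211) = -1*(-122) = 122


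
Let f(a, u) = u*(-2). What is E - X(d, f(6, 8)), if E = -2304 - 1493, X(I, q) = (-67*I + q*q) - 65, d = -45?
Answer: -7003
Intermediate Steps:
f(a, u) = -2*u
X(I, q) = -65 + q**2 - 67*I (X(I, q) = (-67*I + q**2) - 65 = (q**2 - 67*I) - 65 = -65 + q**2 - 67*I)
E = -3797
E - X(d, f(6, 8)) = -3797 - (-65 + (-2*8)**2 - 67*(-45)) = -3797 - (-65 + (-16)**2 + 3015) = -3797 - (-65 + 256 + 3015) = -3797 - 1*3206 = -3797 - 3206 = -7003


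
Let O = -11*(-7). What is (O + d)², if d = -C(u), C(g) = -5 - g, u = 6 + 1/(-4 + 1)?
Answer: 69169/9 ≈ 7685.4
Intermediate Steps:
u = 17/3 (u = 6 + 1/(-3) = 6 - ⅓ = 17/3 ≈ 5.6667)
O = 77
d = 32/3 (d = -(-5 - 1*17/3) = -(-5 - 17/3) = -1*(-32/3) = 32/3 ≈ 10.667)
(O + d)² = (77 + 32/3)² = (263/3)² = 69169/9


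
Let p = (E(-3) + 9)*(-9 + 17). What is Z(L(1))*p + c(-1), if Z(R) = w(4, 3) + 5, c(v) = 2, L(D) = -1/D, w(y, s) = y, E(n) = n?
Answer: 434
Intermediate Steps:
Z(R) = 9 (Z(R) = 4 + 5 = 9)
p = 48 (p = (-3 + 9)*(-9 + 17) = 6*8 = 48)
Z(L(1))*p + c(-1) = 9*48 + 2 = 432 + 2 = 434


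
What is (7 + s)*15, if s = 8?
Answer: 225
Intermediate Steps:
(7 + s)*15 = (7 + 8)*15 = 15*15 = 225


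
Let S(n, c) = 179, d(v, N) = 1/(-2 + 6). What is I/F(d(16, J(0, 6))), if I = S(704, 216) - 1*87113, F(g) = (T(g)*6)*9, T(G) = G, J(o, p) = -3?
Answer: -57956/9 ≈ -6439.6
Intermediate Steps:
d(v, N) = ¼ (d(v, N) = 1/4 = ¼)
F(g) = 54*g (F(g) = (g*6)*9 = (6*g)*9 = 54*g)
I = -86934 (I = 179 - 1*87113 = 179 - 87113 = -86934)
I/F(d(16, J(0, 6))) = -86934/(54*(¼)) = -86934/27/2 = -86934*2/27 = -57956/9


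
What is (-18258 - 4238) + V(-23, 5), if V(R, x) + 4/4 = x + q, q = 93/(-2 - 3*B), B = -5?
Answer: -292303/13 ≈ -22485.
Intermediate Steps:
q = 93/13 (q = 93/(-2 - 3*(-5)) = 93/(-2 + 15) = 93/13 ≈ 7.1538)
V(R, x) = 80/13 + x (V(R, x) = -1 + (x + 93/13) = -1 + (93/13 + x) = 80/13 + x)
(-18258 - 4238) + V(-23, 5) = (-18258 - 4238) + (80/13 + 5) = -22496 + 145/13 = -292303/13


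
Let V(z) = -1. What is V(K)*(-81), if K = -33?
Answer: 81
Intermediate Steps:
V(K)*(-81) = -1*(-81) = 81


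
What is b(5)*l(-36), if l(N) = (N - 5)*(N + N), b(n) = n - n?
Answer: 0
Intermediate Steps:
b(n) = 0
l(N) = 2*N*(-5 + N) (l(N) = (-5 + N)*(2*N) = 2*N*(-5 + N))
b(5)*l(-36) = 0*(2*(-36)*(-5 - 36)) = 0*(2*(-36)*(-41)) = 0*2952 = 0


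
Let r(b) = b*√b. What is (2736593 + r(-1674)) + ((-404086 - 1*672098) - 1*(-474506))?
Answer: 2134915 - 5022*I*√186 ≈ 2.1349e+6 - 68491.0*I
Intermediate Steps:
r(b) = b^(3/2)
(2736593 + r(-1674)) + ((-404086 - 1*672098) - 1*(-474506)) = (2736593 + (-1674)^(3/2)) + ((-404086 - 1*672098) - 1*(-474506)) = (2736593 - 5022*I*√186) + ((-404086 - 672098) + 474506) = (2736593 - 5022*I*√186) + (-1076184 + 474506) = (2736593 - 5022*I*√186) - 601678 = 2134915 - 5022*I*√186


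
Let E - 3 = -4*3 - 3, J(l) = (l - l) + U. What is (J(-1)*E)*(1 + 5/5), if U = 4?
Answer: -96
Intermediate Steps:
J(l) = 4 (J(l) = (l - l) + 4 = 0 + 4 = 4)
E = -12 (E = 3 + (-4*3 - 3) = 3 + (-12 - 3) = 3 - 15 = -12)
(J(-1)*E)*(1 + 5/5) = (4*(-12))*(1 + 5/5) = -48*(1 + 5*(1/5)) = -48*(1 + 1) = -48*2 = -96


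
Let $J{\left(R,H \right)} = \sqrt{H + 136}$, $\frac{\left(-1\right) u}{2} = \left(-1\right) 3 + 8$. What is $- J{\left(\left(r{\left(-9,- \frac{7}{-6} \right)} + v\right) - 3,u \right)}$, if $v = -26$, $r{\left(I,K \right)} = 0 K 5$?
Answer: $- 3 \sqrt{14} \approx -11.225$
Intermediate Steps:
$r{\left(I,K \right)} = 0$ ($r{\left(I,K \right)} = 0 \cdot 5 = 0$)
$u = -10$ ($u = - 2 \left(\left(-1\right) 3 + 8\right) = - 2 \left(-3 + 8\right) = \left(-2\right) 5 = -10$)
$J{\left(R,H \right)} = \sqrt{136 + H}$
$- J{\left(\left(r{\left(-9,- \frac{7}{-6} \right)} + v\right) - 3,u \right)} = - \sqrt{136 - 10} = - \sqrt{126} = - 3 \sqrt{14}$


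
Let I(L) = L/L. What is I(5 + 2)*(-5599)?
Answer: -5599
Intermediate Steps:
I(L) = 1
I(5 + 2)*(-5599) = 1*(-5599) = -5599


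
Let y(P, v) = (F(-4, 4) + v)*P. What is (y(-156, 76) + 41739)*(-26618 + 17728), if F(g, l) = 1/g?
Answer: -266006580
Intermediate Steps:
y(P, v) = P*(-¼ + v) (y(P, v) = (1/(-4) + v)*P = (-¼ + v)*P = P*(-¼ + v))
(y(-156, 76) + 41739)*(-26618 + 17728) = (-156*(-¼ + 76) + 41739)*(-26618 + 17728) = (-156*303/4 + 41739)*(-8890) = (-11817 + 41739)*(-8890) = 29922*(-8890) = -266006580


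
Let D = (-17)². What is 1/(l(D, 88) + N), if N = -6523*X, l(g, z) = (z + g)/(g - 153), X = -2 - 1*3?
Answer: 136/4436017 ≈ 3.0658e-5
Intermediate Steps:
X = -5 (X = -2 - 3 = -5)
D = 289
l(g, z) = (g + z)/(-153 + g)
N = 32615 (N = -6523*(-5) = 32615)
1/(l(D, 88) + N) = 1/((289 + 88)/(-153 + 289) + 32615) = 1/(377/136 + 32615) = 1/(4436017/136) = 136/4436017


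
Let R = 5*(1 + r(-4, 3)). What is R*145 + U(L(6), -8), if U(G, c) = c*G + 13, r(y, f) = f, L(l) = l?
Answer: 2865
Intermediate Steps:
U(G, c) = 13 + G*c (U(G, c) = G*c + 13 = 13 + G*c)
R = 20 (R = 5*(1 + 3) = 5*4 = 20)
R*145 + U(L(6), -8) = 20*145 + (13 + 6*(-8)) = 2900 + (13 - 48) = 2900 - 35 = 2865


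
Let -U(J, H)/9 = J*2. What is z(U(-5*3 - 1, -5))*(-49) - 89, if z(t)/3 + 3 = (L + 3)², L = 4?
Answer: -6851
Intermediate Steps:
U(J, H) = -18*J (U(J, H) = -9*J*2 = -18*J)
z(t) = 138 (z(t) = -9 + 3*(4 + 3)² = -9 + 3*7² = -9 + 3*49 = -9 + 147 = 138)
z(U(-5*3 - 1, -5))*(-49) - 89 = 138*(-49) - 89 = -6762 - 89 = -6851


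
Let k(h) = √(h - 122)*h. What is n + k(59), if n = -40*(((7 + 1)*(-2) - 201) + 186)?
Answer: 1240 + 177*I*√7 ≈ 1240.0 + 468.3*I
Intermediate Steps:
k(h) = h*√(-122 + h) (k(h) = √(-122 + h)*h = h*√(-122 + h))
n = 1240 (n = -40*((8*(-2) - 201) + 186) = -40*((-16 - 201) + 186) = -40*(-217 + 186) = -40*(-31) = 1240)
n + k(59) = 1240 + 59*√(-122 + 59) = 1240 + 59*√(-63) = 1240 + 59*(3*I*√7) = 1240 + 177*I*√7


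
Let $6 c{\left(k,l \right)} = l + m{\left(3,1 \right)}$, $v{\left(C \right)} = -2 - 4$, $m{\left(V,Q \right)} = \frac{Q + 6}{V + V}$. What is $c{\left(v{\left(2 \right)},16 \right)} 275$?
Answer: $\frac{28325}{36} \approx 786.81$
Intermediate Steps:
$m{\left(V,Q \right)} = \frac{6 + Q}{2 V}$
$v{\left(C \right)} = -6$ ($v{\left(C \right)} = -2 - 4 = -6$)
$c{\left(k,l \right)} = \frac{7}{36} + \frac{l}{6}$ ($c{\left(k,l \right)} = \frac{l + \frac{6 + 1}{2 \cdot 3}}{6} = \frac{l + \frac{1}{2} \cdot \frac{1}{3} \cdot 7}{6} = \frac{l + \frac{7}{6}}{6} = \frac{\frac{7}{6} + l}{6} = \frac{7}{36} + \frac{l}{6}$)
$c{\left(v{\left(2 \right)},16 \right)} 275 = \left(\frac{7}{36} + \frac{1}{6} \cdot 16\right) 275 = \left(\frac{7}{36} + \frac{8}{3}\right) 275 = \frac{103}{36} \cdot 275 = \frac{28325}{36}$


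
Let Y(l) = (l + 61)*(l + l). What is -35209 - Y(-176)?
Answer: -75689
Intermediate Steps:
Y(l) = 2*l*(61 + l) (Y(l) = (61 + l)*(2*l) = 2*l*(61 + l))
-35209 - Y(-176) = -35209 - 2*(-176)*(61 - 176) = -35209 - 2*(-176)*(-115) = -35209 - 1*40480 = -35209 - 40480 = -75689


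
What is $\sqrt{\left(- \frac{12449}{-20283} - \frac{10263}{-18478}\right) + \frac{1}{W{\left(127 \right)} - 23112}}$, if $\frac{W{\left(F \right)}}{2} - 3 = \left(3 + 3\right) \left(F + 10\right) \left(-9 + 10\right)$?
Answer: $\frac{\sqrt{10720649689248992222274}}{95758659507} \approx 1.0813$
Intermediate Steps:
$W{\left(F \right)} = 126 + 12 F$ ($W{\left(F \right)} = 6 + 2 \left(3 + 3\right) \left(F + 10\right) \left(-9 + 10\right) = 6 + 2 \cdot 6 \left(10 + F\right) 1 = 6 + 2 \cdot 6 \left(10 + F\right) = 6 + 2 \left(60 + 6 F\right) = 6 + \left(120 + 12 F\right) = 126 + 12 F$)
$\sqrt{\left(- \frac{12449}{-20283} - \frac{10263}{-18478}\right) + \frac{1}{W{\left(127 \right)} - 23112}} = \sqrt{\left(- \frac{12449}{-20283} - \frac{10263}{-18478}\right) + \frac{1}{\left(126 + 12 \cdot 127\right) - 23112}} = \sqrt{\left(\left(-12449\right) \left(- \frac{1}{20283}\right) - - \frac{10263}{18478}\right) + \frac{1}{\left(126 + 1524\right) - 23112}} = \sqrt{\left(\frac{12449}{20283} + \frac{10263}{18478}\right) + \frac{1}{1650 - 23112}} = \sqrt{\frac{438197051}{374789274} + \frac{1}{-21462}} = \sqrt{\frac{438197051}{374789274} - \frac{1}{21462}} = \sqrt{\frac{783684193274}{670310616549}} = \frac{\sqrt{10720649689248992222274}}{95758659507}$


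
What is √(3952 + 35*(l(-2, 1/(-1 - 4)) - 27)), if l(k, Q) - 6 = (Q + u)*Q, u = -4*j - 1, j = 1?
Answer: √81335/5 ≈ 57.039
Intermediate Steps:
u = -5 (u = -4*1 - 1 = -4 - 1 = -5)
l(k, Q) = 6 + Q*(-5 + Q) (l(k, Q) = 6 + (Q - 5)*Q = 6 + (-5 + Q)*Q = 6 + Q*(-5 + Q))
√(3952 + 35*(l(-2, 1/(-1 - 4)) - 27)) = √(3952 + 35*((6 + (1/(-1 - 4))² - 5/(-1 - 4)) - 27)) = √(3952 + 35*((6 + (1/(-5))² - 5/(-5)) - 27)) = √(3952 + 35*((6 + (-⅕)² - 5*(-⅕)) - 27)) = √(3952 + 35*((6 + 1/25 + 1) - 27)) = √(3952 + 35*(176/25 - 27)) = √(3952 + 35*(-499/25)) = √(3952 - 3493/5) = √(16267/5) = √81335/5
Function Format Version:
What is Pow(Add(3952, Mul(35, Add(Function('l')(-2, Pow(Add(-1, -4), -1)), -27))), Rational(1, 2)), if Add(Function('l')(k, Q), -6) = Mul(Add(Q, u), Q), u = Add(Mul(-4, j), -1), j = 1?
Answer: Mul(Rational(1, 5), Pow(81335, Rational(1, 2))) ≈ 57.039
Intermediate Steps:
u = -5 (u = Add(Mul(-4, 1), -1) = Add(-4, -1) = -5)
Function('l')(k, Q) = Add(6, Mul(Q, Add(-5, Q))) (Function('l')(k, Q) = Add(6, Mul(Add(Q, -5), Q)) = Add(6, Mul(Add(-5, Q), Q)) = Add(6, Mul(Q, Add(-5, Q))))
Pow(Add(3952, Mul(35, Add(Function('l')(-2, Pow(Add(-1, -4), -1)), -27))), Rational(1, 2)) = Pow(Add(3952, Mul(35, Add(Add(6, Pow(Pow(Add(-1, -4), -1), 2), Mul(-5, Pow(Add(-1, -4), -1))), -27))), Rational(1, 2)) = Pow(Add(3952, Mul(35, Add(Add(6, Pow(Pow(-5, -1), 2), Mul(-5, Pow(-5, -1))), -27))), Rational(1, 2)) = Pow(Add(3952, Mul(35, Add(Add(6, Pow(Rational(-1, 5), 2), Mul(-5, Rational(-1, 5))), -27))), Rational(1, 2)) = Pow(Add(3952, Mul(35, Add(Add(6, Rational(1, 25), 1), -27))), Rational(1, 2)) = Pow(Add(3952, Mul(35, Add(Rational(176, 25), -27))), Rational(1, 2)) = Pow(Add(3952, Mul(35, Rational(-499, 25))), Rational(1, 2)) = Pow(Add(3952, Rational(-3493, 5)), Rational(1, 2)) = Pow(Rational(16267, 5), Rational(1, 2)) = Mul(Rational(1, 5), Pow(81335, Rational(1, 2)))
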